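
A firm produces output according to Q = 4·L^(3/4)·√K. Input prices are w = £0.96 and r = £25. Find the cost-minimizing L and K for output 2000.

L* = 625, K* = 16

Cost minimization requires the marginal rate of technical substitution to equal the input-price ratio: MP_L/MP_K = w/r.
Here MP_L/MP_K = (3/4)·(K/L)/(1/2) = 1.5·(K/L). Setting this equal to 0.96/25 = 0.0384 gives K = 0.0256L.
Substituting into Q = 2000: 4·L^(3/4)·(0.0256L)^(1/2) = 2000.
Solving, L = 625 and K = 16.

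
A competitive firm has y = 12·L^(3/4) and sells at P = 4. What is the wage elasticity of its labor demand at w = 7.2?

ε = -4

MP_L = (3/4)·12·L^(-1/4), so P·MP_L = w gives 36·L^(-1/4) = w.
Solving, L(w) = (36/w)^(4). This is a constant-elasticity form: L ∝ w^(−4), so ε = −4.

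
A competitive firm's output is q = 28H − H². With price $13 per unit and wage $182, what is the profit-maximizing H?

The marginal product of H is MP_H = 28 − 2H.
A price-taking firm hires until the value of the marginal product equals the wage: P·MP_H = w, so 13·(28 − 2H) = 182.
Then 28 − 2H = 14, giving H = 7.

H* = 7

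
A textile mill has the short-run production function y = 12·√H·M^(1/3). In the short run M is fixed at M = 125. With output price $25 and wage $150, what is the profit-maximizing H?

With M = 125, MP_H = (1/2)·12·H^(-1/2)·125^(1/3) = 30·H^(-1/2).
Profit maximization for a price taker requires P·MP_H = w: 25·30·H^(-1/2) = 150.
So H^(-1/2) = 0.2, which gives H = 25.

H* = 25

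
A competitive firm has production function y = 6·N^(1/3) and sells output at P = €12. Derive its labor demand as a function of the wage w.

MP_N = (1/3)·6·N^(-2/3) = 2·N^(-2/3).
Setting P·MP_N = w: 24·N^(-2/3) = w.
Solving for N: N^(-2/3) = w/24, so N = (24/w)^(3/2).

N(w) = (24/w)^(3/2)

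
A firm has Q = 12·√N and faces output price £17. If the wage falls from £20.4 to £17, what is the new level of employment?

N* = 36

From P·MP_N = w with MP_N = 6·N^(-1/2), the labor demand is N(w) = (102/w)^(2).
At w = 20.4: N = 25. At w = 17: N = 36.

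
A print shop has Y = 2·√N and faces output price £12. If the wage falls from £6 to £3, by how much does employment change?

From P·MP_N = w with MP_N = N^(-1/2), the labor demand is N(w) = (12/w)^(2).
At w = 6: N = 4. At w = 3: N = 16.
ΔN = 16 − 4 = 12.

ΔN = 12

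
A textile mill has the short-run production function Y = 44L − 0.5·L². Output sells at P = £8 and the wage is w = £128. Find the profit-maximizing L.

The marginal product of L is MP_L = 44 − L.
A price-taking firm hires until the value of the marginal product equals the wage: P·MP_L = w, so 8·(44 − L) = 128.
Then 44 − L = 16, giving L = 28.

L* = 28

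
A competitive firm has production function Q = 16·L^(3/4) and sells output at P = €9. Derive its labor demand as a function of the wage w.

MP_L = (3/4)·16·L^(-1/4) = 12·L^(-1/4).
Setting P·MP_L = w: 108·L^(-1/4) = w.
Solving for L: L^(-1/4) = w/108, so L = (108/w)^(4).

L(w) = (108/w)^(4)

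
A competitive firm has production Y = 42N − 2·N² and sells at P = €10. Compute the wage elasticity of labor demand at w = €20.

ε = -0.05

From P·MP_N = w with MP_N = 42 − 4N, labor demand is N(w) = (42 − w/10)/4.
dN/dw = −1/(40) = -0.025.
At w = 20, N = 10, so ε = (dN/dw)·(w/N) = (-0.025)·(20/10) = -0.05.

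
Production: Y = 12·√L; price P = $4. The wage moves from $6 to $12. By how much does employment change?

From P·MP_L = w with MP_L = 6·L^(-1/2), the labor demand is L(w) = (24/w)^(2).
At w = 6: L = 16. At w = 12: L = 4.
ΔL = 4 − 16 = -12.

ΔL = -12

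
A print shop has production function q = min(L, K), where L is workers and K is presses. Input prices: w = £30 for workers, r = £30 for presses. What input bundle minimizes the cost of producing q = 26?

L* = 26, K* = 26

With a fixed-proportions technology, the cost-minimizing bundle uses no slack in either input: L = K = q.
So L = 26 and K = 26.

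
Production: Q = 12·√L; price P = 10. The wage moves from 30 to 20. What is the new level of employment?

L* = 9

From P·MP_L = w with MP_L = 6·L^(-1/2), the labor demand is L(w) = (60/w)^(2).
At w = 30: L = 4. At w = 20: L = 9.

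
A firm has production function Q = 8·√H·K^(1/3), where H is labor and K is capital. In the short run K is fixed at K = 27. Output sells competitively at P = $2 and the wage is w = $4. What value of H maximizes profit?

With K = 27, MP_H = (1/2)·8·H^(-1/2)·27^(1/3) = 12·H^(-1/2).
Profit maximization for a price taker requires P·MP_H = w: 2·12·H^(-1/2) = 4.
So H^(-1/2) = 1/6, which gives H = 36.

H* = 36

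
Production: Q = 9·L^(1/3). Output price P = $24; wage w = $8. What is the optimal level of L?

L* = 27

MP_L = (1/3)·9·L^(-2/3) = 3·L^(-2/3).
Profit maximization for a price taker requires P·MP_L = w: 24·3·L^(-2/3) = 8.
So L^(-2/3) = 1/9, which gives L = 27.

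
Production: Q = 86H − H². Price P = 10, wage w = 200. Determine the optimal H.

H* = 33

The marginal product of H is MP_H = 86 − 2H.
A price-taking firm hires until the value of the marginal product equals the wage: P·MP_H = w, so 10·(86 − 2H) = 200.
Then 86 − 2H = 20, giving H = 33.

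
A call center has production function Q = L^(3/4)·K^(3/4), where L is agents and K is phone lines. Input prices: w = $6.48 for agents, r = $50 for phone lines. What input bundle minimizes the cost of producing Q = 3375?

Cost minimization requires the marginal rate of technical substitution to equal the input-price ratio: MP_L/MP_K = w/r.
Here MP_L/MP_K = (3/4)·(K/L)/(3/4) = (K/L). Setting this equal to 6.48/50 = 0.1296 gives K = 0.1296L.
Substituting into Q = 3375: L^(3/4)·(0.1296L)^(3/4) = 3375.
Solving, L = 625 and K = 81.

L* = 625, K* = 81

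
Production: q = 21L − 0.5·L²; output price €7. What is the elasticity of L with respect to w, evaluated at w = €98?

ε = -2

From P·MP_L = w with MP_L = 21 − L, labor demand is L(w) = 21 − w/7.
dL/dw = −1/(7) = -1/7.
At w = 98, L = 7, so ε = (dL/dw)·(w/L) = (-1/7)·(98/7) = -2.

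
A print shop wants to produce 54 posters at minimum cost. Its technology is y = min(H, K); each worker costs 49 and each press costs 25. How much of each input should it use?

With a fixed-proportions technology, the cost-minimizing bundle uses no slack in either input: H = K = y.
So H = 54 and K = 54.

H* = 54, K* = 54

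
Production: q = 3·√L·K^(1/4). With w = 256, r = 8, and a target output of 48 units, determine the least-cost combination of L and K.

L* = 16, K* = 256

Cost minimization requires the marginal rate of technical substitution to equal the input-price ratio: MP_L/MP_K = w/r.
Here MP_L/MP_K = (1/2)·(K/L)/(1/4) = 2·(K/L). Setting this equal to 256/8 = 32 gives K = 16L.
Substituting into q = 48: 3·L^(1/2)·(16L)^(1/4) = 48.
Solving, L = 16 and K = 256.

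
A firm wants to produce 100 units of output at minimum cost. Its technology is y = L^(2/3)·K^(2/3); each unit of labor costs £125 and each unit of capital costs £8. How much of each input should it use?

L* = 8, K* = 125

Cost minimization requires the marginal rate of technical substitution to equal the input-price ratio: MP_L/MP_K = w/r.
Here MP_L/MP_K = (2/3)·(K/L)/(2/3) = (K/L). Setting this equal to 125/8 = 15.625 gives K = 15.625L.
Substituting into y = 100: L^(2/3)·(15.625L)^(2/3) = 100.
Solving, L = 8 and K = 125.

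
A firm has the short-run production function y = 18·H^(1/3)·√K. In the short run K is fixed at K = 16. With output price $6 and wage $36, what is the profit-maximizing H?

H* = 8

With K = 16, MP_H = (1/3)·18·H^(-2/3)·16^(1/2) = 24·H^(-2/3).
Profit maximization for a price taker requires P·MP_H = w: 6·24·H^(-2/3) = 36.
So H^(-2/3) = 0.25, which gives H = 8.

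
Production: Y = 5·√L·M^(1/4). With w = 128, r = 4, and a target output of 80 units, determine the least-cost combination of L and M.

L* = 16, M* = 256

Cost minimization requires the marginal rate of technical substitution to equal the input-price ratio: MP_L/MP_M = w/r.
Here MP_L/MP_M = (1/2)·(M/L)/(1/4) = 2·(M/L). Setting this equal to 128/4 = 32 gives M = 16L.
Substituting into Y = 80: 5·L^(1/2)·(16L)^(1/4) = 80.
Solving, L = 16 and M = 256.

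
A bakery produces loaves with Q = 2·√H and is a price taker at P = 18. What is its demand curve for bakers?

H(w) = 324/w²

MP_H = (1/2)·2·H^(-1/2) = H^(-1/2).
Setting P·MP_H = w: 18·H^(-1/2) = w.
Solving for H: H^(-1/2) = w/18, so H = (18/w)^(2).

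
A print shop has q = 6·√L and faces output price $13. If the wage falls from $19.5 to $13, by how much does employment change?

ΔL = 5

From P·MP_L = w with MP_L = 3·L^(-1/2), the labor demand is L(w) = (39/w)^(2).
At w = 19.5: L = 4. At w = 13: L = 9.
ΔL = 9 − 4 = 5.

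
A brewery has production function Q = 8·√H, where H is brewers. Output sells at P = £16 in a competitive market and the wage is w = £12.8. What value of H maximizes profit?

H* = 25

MP_H = (1/2)·8·H^(-1/2) = 4·H^(-1/2).
Profit maximization for a price taker requires P·MP_H = w: 16·4·H^(-1/2) = 12.8.
So H^(-1/2) = 0.2, which gives H = 25.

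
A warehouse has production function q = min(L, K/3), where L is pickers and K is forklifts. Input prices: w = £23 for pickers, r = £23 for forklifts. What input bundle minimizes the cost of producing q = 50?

L* = 50, K* = 150

With a fixed-proportions technology, the cost-minimizing bundle uses no slack in either input: L = K/3 = q.
So L = 50 and K = 3·50 = 150.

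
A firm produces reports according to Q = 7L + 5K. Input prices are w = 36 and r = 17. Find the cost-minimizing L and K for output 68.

The inputs are perfect substitutes, so the firm uses whichever has the lower cost per unit of output.
Cost per unit of output via L is w/7 = 36/7; via K it is r/5 = 3.4. K is cheaper.
Producing Q = 68 with K alone: L = 0, K = 13.6.

L* = 0, K* = 13.6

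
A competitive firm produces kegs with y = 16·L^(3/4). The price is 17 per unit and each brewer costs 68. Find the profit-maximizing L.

L* = 81

MP_L = (3/4)·16·L^(-1/4) = 12·L^(-1/4).
Profit maximization for a price taker requires P·MP_L = w: 17·12·L^(-1/4) = 68.
So L^(-1/4) = 1/3, which gives L = 81.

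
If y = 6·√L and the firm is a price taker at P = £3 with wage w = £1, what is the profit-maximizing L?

MP_L = (1/2)·6·L^(-1/2) = 3·L^(-1/2).
Profit maximization for a price taker requires P·MP_L = w: 3·3·L^(-1/2) = 1.
So L^(-1/2) = 1/9, which gives L = 81.

L* = 81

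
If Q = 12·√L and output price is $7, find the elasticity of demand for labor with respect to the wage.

ε = -2

MP_L = (1/2)·12·L^(-1/2), so P·MP_L = w gives 42·L^(-1/2) = w.
Solving, L(w) = (42/w)^(2). This is a constant-elasticity form: L ∝ w^(−2), so ε = −2.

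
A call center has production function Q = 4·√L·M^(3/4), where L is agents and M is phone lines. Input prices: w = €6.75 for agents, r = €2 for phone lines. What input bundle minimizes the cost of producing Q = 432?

Cost minimization requires the marginal rate of technical substitution to equal the input-price ratio: MP_L/MP_M = w/r.
Here MP_L/MP_M = (1/2)·(M/L)/(3/4) = (2/3)·(M/L). Setting this equal to 6.75/2 = 3.375 gives M = 5.0625L.
Substituting into Q = 432: 4·L^(1/2)·(5.0625L)^(3/4) = 432.
Solving, L = 16 and M = 81.

L* = 16, M* = 81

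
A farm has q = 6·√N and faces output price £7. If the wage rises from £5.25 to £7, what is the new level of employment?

From P·MP_N = w with MP_N = 3·N^(-1/2), the labor demand is N(w) = (21/w)^(2).
At w = 5.25: N = 16. At w = 7: N = 9.

N* = 9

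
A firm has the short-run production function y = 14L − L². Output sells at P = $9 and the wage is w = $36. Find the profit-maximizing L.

The marginal product of L is MP_L = 14 − 2L.
A price-taking firm hires until the value of the marginal product equals the wage: P·MP_L = w, so 9·(14 − 2L) = 36.
Then 14 − 2L = 4, giving L = 5.

L* = 5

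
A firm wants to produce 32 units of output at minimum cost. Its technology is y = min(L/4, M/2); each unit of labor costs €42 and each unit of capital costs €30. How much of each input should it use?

L* = 128, M* = 64

With a fixed-proportions technology, the cost-minimizing bundle uses no slack in either input: L/4 = M/2 = y.
So L = 4·32 = 128 and M = 2·32 = 64.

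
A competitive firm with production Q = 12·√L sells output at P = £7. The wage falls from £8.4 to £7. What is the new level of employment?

L* = 36

From P·MP_L = w with MP_L = 6·L^(-1/2), the labor demand is L(w) = (42/w)^(2).
At w = 8.4: L = 25. At w = 7: L = 36.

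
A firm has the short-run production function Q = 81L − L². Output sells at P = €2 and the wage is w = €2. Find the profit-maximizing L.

The marginal product of L is MP_L = 81 − 2L.
A price-taking firm hires until the value of the marginal product equals the wage: P·MP_L = w, so 2·(81 − 2L) = 2.
Then 81 − 2L = 1, giving L = 40.

L* = 40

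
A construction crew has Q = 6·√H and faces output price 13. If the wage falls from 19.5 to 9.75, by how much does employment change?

ΔH = 12

From P·MP_H = w with MP_H = 3·H^(-1/2), the labor demand is H(w) = (39/w)^(2).
At w = 19.5: H = 4. At w = 9.75: H = 16.
ΔH = 16 − 4 = 12.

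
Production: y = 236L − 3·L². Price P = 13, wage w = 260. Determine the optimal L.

L* = 36

The marginal product of L is MP_L = 236 − 6L.
A price-taking firm hires until the value of the marginal product equals the wage: P·MP_L = w, so 13·(236 − 6L) = 260.
Then 236 − 6L = 20, giving L = 36.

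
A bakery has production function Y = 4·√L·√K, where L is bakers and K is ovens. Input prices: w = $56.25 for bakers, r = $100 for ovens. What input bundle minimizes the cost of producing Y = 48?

Cost minimization requires the marginal rate of technical substitution to equal the input-price ratio: MP_L/MP_K = w/r.
Here MP_L/MP_K = (1/2)·(K/L)/(1/2) = (K/L). Setting this equal to 56.25/100 = 0.5625 gives K = 0.5625L.
Substituting into Y = 48: 4·L^(1/2)·(0.5625L)^(1/2) = 48.
Solving, L = 16 and K = 9.

L* = 16, K* = 9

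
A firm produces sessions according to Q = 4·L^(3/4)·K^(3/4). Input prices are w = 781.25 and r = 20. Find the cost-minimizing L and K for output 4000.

L* = 16, K* = 625

Cost minimization requires the marginal rate of technical substitution to equal the input-price ratio: MP_L/MP_K = w/r.
Here MP_L/MP_K = (3/4)·(K/L)/(3/4) = (K/L). Setting this equal to 781.25/20 = 39.0625 gives K = 39.0625L.
Substituting into Q = 4000: 4·L^(3/4)·(39.0625L)^(3/4) = 4000.
Solving, L = 16 and K = 625.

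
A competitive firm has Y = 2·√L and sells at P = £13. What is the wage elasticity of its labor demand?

MP_L = (1/2)·2·L^(-1/2), so P·MP_L = w gives 13·L^(-1/2) = w.
Solving, L(w) = (13/w)^(2). This is a constant-elasticity form: L ∝ w^(−2), so ε = −2.

ε = -2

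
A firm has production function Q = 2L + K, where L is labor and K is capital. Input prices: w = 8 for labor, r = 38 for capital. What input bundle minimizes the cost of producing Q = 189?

The inputs are perfect substitutes, so the firm uses whichever has the lower cost per unit of output.
Cost per unit of output via L is 4; via K it is 38. L is cheaper.
Producing Q = 189 with L alone: L = 94.5, K = 0.

L* = 94.5, K* = 0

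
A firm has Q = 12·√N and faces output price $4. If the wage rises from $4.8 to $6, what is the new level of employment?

From P·MP_N = w with MP_N = 6·N^(-1/2), the labor demand is N(w) = (24/w)^(2).
At w = 4.8: N = 25. At w = 6: N = 16.

N* = 16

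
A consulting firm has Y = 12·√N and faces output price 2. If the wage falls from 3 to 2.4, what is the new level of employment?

N* = 25

From P·MP_N = w with MP_N = 6·N^(-1/2), the labor demand is N(w) = (12/w)^(2).
At w = 3: N = 16. At w = 2.4: N = 25.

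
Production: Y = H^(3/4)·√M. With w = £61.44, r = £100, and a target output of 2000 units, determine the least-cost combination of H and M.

Cost minimization requires the marginal rate of technical substitution to equal the input-price ratio: MP_H/MP_M = w/r.
Here MP_H/MP_M = (3/4)·(M/H)/(1/2) = 1.5·(M/H). Setting this equal to 61.44/100 = 0.6144 gives M = 0.4096H.
Substituting into Y = 2000: H^(3/4)·(0.4096H)^(1/2) = 2000.
Solving, H = 625 and M = 256.

H* = 625, M* = 256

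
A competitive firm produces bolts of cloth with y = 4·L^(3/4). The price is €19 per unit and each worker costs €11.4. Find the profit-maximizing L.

MP_L = (3/4)·4·L^(-1/4) = 3·L^(-1/4).
Profit maximization for a price taker requires P·MP_L = w: 19·3·L^(-1/4) = 11.4.
So L^(-1/4) = 0.2, which gives L = 625.

L* = 625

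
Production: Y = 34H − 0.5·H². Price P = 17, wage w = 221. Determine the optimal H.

The marginal product of H is MP_H = 34 − H.
A price-taking firm hires until the value of the marginal product equals the wage: P·MP_H = w, so 17·(34 − H) = 221.
Then 34 − H = 13, giving H = 21.

H* = 21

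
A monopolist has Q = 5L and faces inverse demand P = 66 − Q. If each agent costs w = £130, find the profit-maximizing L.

Marginal revenue from the inverse demand is MR = 66 − 2Q.
The marginal product is MP_L = 5.
A monopolist hires until marginal revenue product equals the wage: MR·MP_L = w.
(66 − 10L)·5 = 130, so L = 4.

L* = 4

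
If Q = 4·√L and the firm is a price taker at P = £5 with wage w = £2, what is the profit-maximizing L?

MP_L = (1/2)·4·L^(-1/2) = 2·L^(-1/2).
Profit maximization for a price taker requires P·MP_L = w: 5·2·L^(-1/2) = 2.
So L^(-1/2) = 0.2, which gives L = 25.

L* = 25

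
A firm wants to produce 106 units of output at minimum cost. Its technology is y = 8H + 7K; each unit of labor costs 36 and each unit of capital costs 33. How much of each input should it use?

H* = 13.25, K* = 0

The inputs are perfect substitutes, so the firm uses whichever has the lower cost per unit of output.
Cost per unit of output via H is w/8 = 4.5; via K it is r/7 = 33/7. H is cheaper.
Producing y = 106 with H alone: H = 13.25, K = 0.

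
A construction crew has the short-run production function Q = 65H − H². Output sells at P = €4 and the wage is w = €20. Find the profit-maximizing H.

The marginal product of H is MP_H = 65 − 2H.
A price-taking firm hires until the value of the marginal product equals the wage: P·MP_H = w, so 4·(65 − 2H) = 20.
Then 65 − 2H = 5, giving H = 30.

H* = 30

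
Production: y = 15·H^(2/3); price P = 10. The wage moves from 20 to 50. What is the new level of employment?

H* = 8

From P·MP_H = w with MP_H = 10·H^(-1/3), the labor demand is H(w) = (100/w)^(3).
At w = 20: H = 125. At w = 50: H = 8.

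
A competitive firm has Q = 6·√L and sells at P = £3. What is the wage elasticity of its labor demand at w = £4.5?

ε = -2

MP_L = (1/2)·6·L^(-1/2), so P·MP_L = w gives 9·L^(-1/2) = w.
Solving, L(w) = (9/w)^(2). This is a constant-elasticity form: L ∝ w^(−2), so ε = −2.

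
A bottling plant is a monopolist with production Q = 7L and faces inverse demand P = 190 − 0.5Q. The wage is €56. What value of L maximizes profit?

L* = 26

Marginal revenue from the inverse demand is MR = 190 − Q.
The marginal product is MP_L = 7.
A monopolist hires until marginal revenue product equals the wage: MR·MP_L = w.
(190 − 7L)·7 = 56, so L = 26.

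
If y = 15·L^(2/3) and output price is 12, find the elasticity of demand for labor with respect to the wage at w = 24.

MP_L = (2/3)·15·L^(-1/3), so P·MP_L = w gives 120·L^(-1/3) = w.
Solving, L(w) = (120/w)^(3). This is a constant-elasticity form: L ∝ w^(−3), so ε = −3.

ε = -3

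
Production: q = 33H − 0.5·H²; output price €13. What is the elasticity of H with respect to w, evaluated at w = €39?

From P·MP_H = w with MP_H = 33 − H, labor demand is H(w) = 33 − w/13.
dH/dw = −1/(13) = -1/13.
At w = 39, H = 30, so ε = (dH/dw)·(w/H) = (-1/13)·(39/30) = -0.1.

ε = -0.1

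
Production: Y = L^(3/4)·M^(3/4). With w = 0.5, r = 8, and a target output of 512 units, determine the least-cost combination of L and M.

L* = 256, M* = 16

Cost minimization requires the marginal rate of technical substitution to equal the input-price ratio: MP_L/MP_M = w/r.
Here MP_L/MP_M = (3/4)·(M/L)/(3/4) = (M/L). Setting this equal to 0.5/8 = 0.0625 gives M = 0.0625L.
Substituting into Y = 512: L^(3/4)·(0.0625L)^(3/4) = 512.
Solving, L = 256 and M = 16.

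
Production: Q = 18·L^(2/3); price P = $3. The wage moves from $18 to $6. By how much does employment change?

ΔL = 208

From P·MP_L = w with MP_L = 12·L^(-1/3), the labor demand is L(w) = (36/w)^(3).
At w = 18: L = 8. At w = 6: L = 216.
ΔL = 216 − 8 = 208.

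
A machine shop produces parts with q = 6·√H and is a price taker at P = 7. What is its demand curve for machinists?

H(w) = 441/w²

MP_H = (1/2)·6·H^(-1/2) = 3·H^(-1/2).
Setting P·MP_H = w: 21·H^(-1/2) = w.
Solving for H: H^(-1/2) = w/21, so H = (21/w)^(2).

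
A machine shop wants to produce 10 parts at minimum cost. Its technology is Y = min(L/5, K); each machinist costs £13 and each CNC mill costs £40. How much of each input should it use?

L* = 50, K* = 10

With a fixed-proportions technology, the cost-minimizing bundle uses no slack in either input: L/5 = K = Y.
So L = 5·10 = 50 and K = 10.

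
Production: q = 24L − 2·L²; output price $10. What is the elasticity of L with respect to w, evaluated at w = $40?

From P·MP_L = w with MP_L = 24 − 4L, labor demand is L(w) = (24 − w/10)/4.
dL/dw = −1/(40) = -0.025.
At w = 40, L = 5, so ε = (dL/dw)·(w/L) = (-0.025)·(40/5) = -0.2.

ε = -0.2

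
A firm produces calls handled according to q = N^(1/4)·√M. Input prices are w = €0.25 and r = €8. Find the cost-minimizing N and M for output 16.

Cost minimization requires the marginal rate of technical substitution to equal the input-price ratio: MP_N/MP_M = w/r.
Here MP_N/MP_M = (1/4)·(M/N)/(1/2) = 0.5·(M/N). Setting this equal to 0.25/8 = 0.03125 gives M = 0.0625N.
Substituting into q = 16: N^(1/4)·(0.0625N)^(1/2) = 16.
Solving, N = 256 and M = 16.

N* = 256, M* = 16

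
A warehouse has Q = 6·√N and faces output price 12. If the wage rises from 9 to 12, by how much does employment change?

From P·MP_N = w with MP_N = 3·N^(-1/2), the labor demand is N(w) = (36/w)^(2).
At w = 9: N = 16. At w = 12: N = 9.
ΔN = 9 − 16 = -7.

ΔN = -7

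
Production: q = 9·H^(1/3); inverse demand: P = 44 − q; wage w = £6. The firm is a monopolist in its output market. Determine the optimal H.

H* = 8

Marginal revenue from the inverse demand is MR = 44 − 2q.
The marginal product is MP_H = 3·H^(-2/3).
A monopolist hires until marginal revenue product equals the wage: MR·MP_H = w.
At H, q = 9·H^(1/3). Substituting and solving: (44 − 18·H^(1/3))·3·H^(-2/3) = 6 gives H = 8.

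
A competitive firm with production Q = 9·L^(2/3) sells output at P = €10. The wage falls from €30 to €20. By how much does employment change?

From P·MP_L = w with MP_L = 6·L^(-1/3), the labor demand is L(w) = (60/w)^(3).
At w = 30: L = 8. At w = 20: L = 27.
ΔL = 27 − 8 = 19.

ΔL = 19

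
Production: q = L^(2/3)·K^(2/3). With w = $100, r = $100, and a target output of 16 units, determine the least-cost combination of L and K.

Cost minimization requires the marginal rate of technical substitution to equal the input-price ratio: MP_L/MP_K = w/r.
Here MP_L/MP_K = (2/3)·(K/L)/(2/3) = (K/L). Setting this equal to 100/100 = 1 gives K = L.
Substituting into q = 16: L^(2/3)·(L)^(2/3) = 16.
Solving, L = 8 and K = 8.

L* = 8, K* = 8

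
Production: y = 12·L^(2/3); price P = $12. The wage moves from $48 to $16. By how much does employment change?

From P·MP_L = w with MP_L = 8·L^(-1/3), the labor demand is L(w) = (96/w)^(3).
At w = 48: L = 8. At w = 16: L = 216.
ΔL = 216 − 8 = 208.

ΔL = 208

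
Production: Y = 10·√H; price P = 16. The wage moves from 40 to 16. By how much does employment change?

From P·MP_H = w with MP_H = 5·H^(-1/2), the labor demand is H(w) = (80/w)^(2).
At w = 40: H = 4. At w = 16: H = 25.
ΔH = 25 − 4 = 21.

ΔH = 21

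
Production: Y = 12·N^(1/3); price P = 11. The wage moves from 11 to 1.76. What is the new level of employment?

N* = 125

From P·MP_N = w with MP_N = 4·N^(-2/3), the labor demand is N(w) = (44/w)^(3/2).
At w = 11: N = 8. At w = 1.76: N = 125.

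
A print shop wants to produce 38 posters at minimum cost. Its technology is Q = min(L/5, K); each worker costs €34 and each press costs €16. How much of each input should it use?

L* = 190, K* = 38

With a fixed-proportions technology, the cost-minimizing bundle uses no slack in either input: L/5 = K = Q.
So L = 5·38 = 190 and K = 38.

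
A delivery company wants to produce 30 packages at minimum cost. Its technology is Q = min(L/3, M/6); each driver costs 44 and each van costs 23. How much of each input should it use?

L* = 90, M* = 180

With a fixed-proportions technology, the cost-minimizing bundle uses no slack in either input: L/3 = M/6 = Q.
So L = 3·30 = 90 and M = 6·30 = 180.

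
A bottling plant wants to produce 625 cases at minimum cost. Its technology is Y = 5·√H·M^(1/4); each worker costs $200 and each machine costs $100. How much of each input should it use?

Cost minimization requires the marginal rate of technical substitution to equal the input-price ratio: MP_H/MP_M = w/r.
Here MP_H/MP_M = (1/2)·(M/H)/(1/4) = 2·(M/H). Setting this equal to 200/100 = 2 gives M = H.
Substituting into Y = 625: 5·H^(1/2)·(H)^(1/4) = 625.
Solving, H = 625 and M = 625.

H* = 625, M* = 625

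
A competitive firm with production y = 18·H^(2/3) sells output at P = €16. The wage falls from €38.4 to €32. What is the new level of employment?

From P·MP_H = w with MP_H = 12·H^(-1/3), the labor demand is H(w) = (192/w)^(3).
At w = 38.4: H = 125. At w = 32: H = 216.

H* = 216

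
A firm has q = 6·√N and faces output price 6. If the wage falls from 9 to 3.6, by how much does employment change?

From P·MP_N = w with MP_N = 3·N^(-1/2), the labor demand is N(w) = (18/w)^(2).
At w = 9: N = 4. At w = 3.6: N = 25.
ΔN = 25 − 4 = 21.

ΔN = 21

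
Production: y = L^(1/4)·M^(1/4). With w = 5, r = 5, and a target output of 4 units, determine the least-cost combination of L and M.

Cost minimization requires the marginal rate of technical substitution to equal the input-price ratio: MP_L/MP_M = w/r.
Here MP_L/MP_M = (1/4)·(M/L)/(1/4) = (M/L). Setting this equal to 5/5 = 1 gives M = L.
Substituting into y = 4: L^(1/4)·(L)^(1/4) = 4.
Solving, L = 16 and M = 16.

L* = 16, M* = 16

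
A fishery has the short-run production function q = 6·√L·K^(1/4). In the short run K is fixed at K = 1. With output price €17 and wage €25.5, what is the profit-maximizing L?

With K = 1, MP_L = (1/2)·6·L^(-1/2)·1^(1/4) = 3·L^(-1/2).
Profit maximization for a price taker requires P·MP_L = w: 17·3·L^(-1/2) = 25.5.
So L^(-1/2) = 0.5, which gives L = 4.

L* = 4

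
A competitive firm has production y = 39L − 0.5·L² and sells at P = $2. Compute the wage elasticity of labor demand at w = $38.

ε = -0.95

From P·MP_L = w with MP_L = 39 − L, labor demand is L(w) = 39 − w/2.
dL/dw = −1/(2) = -0.5.
At w = 38, L = 20, so ε = (dL/dw)·(w/L) = (-0.5)·(38/20) = -0.95.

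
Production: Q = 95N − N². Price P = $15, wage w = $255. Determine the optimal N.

The marginal product of N is MP_N = 95 − 2N.
A price-taking firm hires until the value of the marginal product equals the wage: P·MP_N = w, so 15·(95 − 2N) = 255.
Then 95 − 2N = 17, giving N = 39.

N* = 39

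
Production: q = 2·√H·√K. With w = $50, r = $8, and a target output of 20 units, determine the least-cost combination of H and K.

Cost minimization requires the marginal rate of technical substitution to equal the input-price ratio: MP_H/MP_K = w/r.
Here MP_H/MP_K = (1/2)·(K/H)/(1/2) = (K/H). Setting this equal to 50/8 = 6.25 gives K = 6.25H.
Substituting into q = 20: 2·H^(1/2)·(6.25H)^(1/2) = 20.
Solving, H = 4 and K = 25.

H* = 4, K* = 25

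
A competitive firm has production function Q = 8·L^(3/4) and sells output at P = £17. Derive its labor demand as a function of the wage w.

L(w) = (102/w)^(4)

MP_L = (3/4)·8·L^(-1/4) = 6·L^(-1/4).
Setting P·MP_L = w: 102·L^(-1/4) = w.
Solving for L: L^(-1/4) = w/102, so L = (102/w)^(4).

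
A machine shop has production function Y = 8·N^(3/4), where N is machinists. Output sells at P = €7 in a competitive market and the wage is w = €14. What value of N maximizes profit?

N* = 81

MP_N = (3/4)·8·N^(-1/4) = 6·N^(-1/4).
Profit maximization for a price taker requires P·MP_N = w: 7·6·N^(-1/4) = 14.
So N^(-1/4) = 1/3, which gives N = 81.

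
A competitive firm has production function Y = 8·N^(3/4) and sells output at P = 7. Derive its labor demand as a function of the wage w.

MP_N = (3/4)·8·N^(-1/4) = 6·N^(-1/4).
Setting P·MP_N = w: 42·N^(-1/4) = w.
Solving for N: N^(-1/4) = w/42, so N = (42/w)^(4).

N(w) = 3111696/w^(4)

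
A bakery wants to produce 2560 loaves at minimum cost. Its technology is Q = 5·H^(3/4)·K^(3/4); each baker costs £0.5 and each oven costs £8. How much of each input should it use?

Cost minimization requires the marginal rate of technical substitution to equal the input-price ratio: MP_H/MP_K = w/r.
Here MP_H/MP_K = (3/4)·(K/H)/(3/4) = (K/H). Setting this equal to 0.5/8 = 0.0625 gives K = 0.0625H.
Substituting into Q = 2560: 5·H^(3/4)·(0.0625H)^(3/4) = 2560.
Solving, H = 256 and K = 16.

H* = 256, K* = 16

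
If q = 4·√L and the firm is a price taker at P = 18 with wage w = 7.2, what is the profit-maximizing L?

L* = 25

MP_L = (1/2)·4·L^(-1/2) = 2·L^(-1/2).
Profit maximization for a price taker requires P·MP_L = w: 18·2·L^(-1/2) = 7.2.
So L^(-1/2) = 0.2, which gives L = 25.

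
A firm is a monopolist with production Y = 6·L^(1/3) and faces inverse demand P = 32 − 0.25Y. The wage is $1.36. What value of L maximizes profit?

Marginal revenue from the inverse demand is MR = 32 − 0.5Y.
The marginal product is MP_L = 2·L^(-2/3).
A monopolist hires until marginal revenue product equals the wage: MR·MP_L = w.
At L, Y = 6·L^(1/3). Substituting and solving: (32 − 3·L^(1/3))·2·L^(-2/3) = 1.36 gives L = 125.

L* = 125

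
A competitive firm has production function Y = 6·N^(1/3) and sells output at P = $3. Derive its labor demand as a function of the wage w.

N(w) = (6/w)^(3/2)

MP_N = (1/3)·6·N^(-2/3) = 2·N^(-2/3).
Setting P·MP_N = w: 6·N^(-2/3) = w.
Solving for N: N^(-2/3) = w/6, so N = (6/w)^(3/2).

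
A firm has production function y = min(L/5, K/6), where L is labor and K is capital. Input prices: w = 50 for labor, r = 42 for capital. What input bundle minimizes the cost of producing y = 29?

With a fixed-proportions technology, the cost-minimizing bundle uses no slack in either input: L/5 = K/6 = y.
So L = 5·29 = 145 and K = 6·29 = 174.

L* = 145, K* = 174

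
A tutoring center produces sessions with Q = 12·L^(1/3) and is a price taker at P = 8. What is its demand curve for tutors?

L(w) = (32/w)^(3/2)

MP_L = (1/3)·12·L^(-2/3) = 4·L^(-2/3).
Setting P·MP_L = w: 32·L^(-2/3) = w.
Solving for L: L^(-2/3) = w/32, so L = (32/w)^(3/2).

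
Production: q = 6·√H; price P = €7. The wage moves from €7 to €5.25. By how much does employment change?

ΔH = 7

From P·MP_H = w with MP_H = 3·H^(-1/2), the labor demand is H(w) = (21/w)^(2).
At w = 7: H = 9. At w = 5.25: H = 16.
ΔH = 16 − 9 = 7.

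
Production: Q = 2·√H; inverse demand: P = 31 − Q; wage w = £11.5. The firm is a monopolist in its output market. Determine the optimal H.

Marginal revenue from the inverse demand is MR = 31 − 2Q.
The marginal product is MP_H = H^(-1/2).
A monopolist hires until marginal revenue product equals the wage: MR·MP_H = w.
At H, Q = 2·√H. Substituting and solving: (31 − 4·√H)·H^(-1/2) = 11.5 gives H = 4.

H* = 4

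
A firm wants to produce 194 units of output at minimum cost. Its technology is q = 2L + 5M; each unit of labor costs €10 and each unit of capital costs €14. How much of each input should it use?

L* = 0, M* = 38.8

The inputs are perfect substitutes, so the firm uses whichever has the lower cost per unit of output.
Cost per unit of output via L is w/2 = 5; via M it is r/5 = 2.8. M is cheaper.
Producing q = 194 with M alone: L = 0, M = 38.8.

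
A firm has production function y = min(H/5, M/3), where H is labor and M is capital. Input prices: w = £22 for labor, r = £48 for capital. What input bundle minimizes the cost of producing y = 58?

With a fixed-proportions technology, the cost-minimizing bundle uses no slack in either input: H/5 = M/3 = y.
So H = 5·58 = 290 and M = 3·58 = 174.

H* = 290, M* = 174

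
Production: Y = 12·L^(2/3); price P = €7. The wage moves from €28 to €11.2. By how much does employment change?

From P·MP_L = w with MP_L = 8·L^(-1/3), the labor demand is L(w) = (56/w)^(3).
At w = 28: L = 8. At w = 11.2: L = 125.
ΔL = 125 − 8 = 117.

ΔL = 117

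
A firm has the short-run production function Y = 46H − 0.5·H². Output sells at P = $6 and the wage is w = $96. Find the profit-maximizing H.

The marginal product of H is MP_H = 46 − H.
A price-taking firm hires until the value of the marginal product equals the wage: P·MP_H = w, so 6·(46 − H) = 96.
Then 46 − H = 16, giving H = 30.

H* = 30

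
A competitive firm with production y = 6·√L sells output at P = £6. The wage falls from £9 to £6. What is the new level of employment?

L* = 9

From P·MP_L = w with MP_L = 3·L^(-1/2), the labor demand is L(w) = (18/w)^(2).
At w = 9: L = 4. At w = 6: L = 9.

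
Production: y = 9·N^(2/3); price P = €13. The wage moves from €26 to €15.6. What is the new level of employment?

N* = 125

From P·MP_N = w with MP_N = 6·N^(-1/3), the labor demand is N(w) = (78/w)^(3).
At w = 26: N = 27. At w = 15.6: N = 125.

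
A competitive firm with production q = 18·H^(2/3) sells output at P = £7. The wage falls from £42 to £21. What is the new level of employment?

From P·MP_H = w with MP_H = 12·H^(-1/3), the labor demand is H(w) = (84/w)^(3).
At w = 42: H = 8. At w = 21: H = 64.

H* = 64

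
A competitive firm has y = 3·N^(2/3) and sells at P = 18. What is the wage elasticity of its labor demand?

MP_N = (2/3)·3·N^(-1/3), so P·MP_N = w gives 36·N^(-1/3) = w.
Solving, N(w) = (36/w)^(3). This is a constant-elasticity form: N ∝ w^(−3), so ε = −3.

ε = -3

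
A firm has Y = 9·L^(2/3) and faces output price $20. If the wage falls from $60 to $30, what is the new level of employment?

From P·MP_L = w with MP_L = 6·L^(-1/3), the labor demand is L(w) = (120/w)^(3).
At w = 60: L = 8. At w = 30: L = 64.

L* = 64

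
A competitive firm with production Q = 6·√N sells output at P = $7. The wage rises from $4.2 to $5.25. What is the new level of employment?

From P·MP_N = w with MP_N = 3·N^(-1/2), the labor demand is N(w) = (21/w)^(2).
At w = 4.2: N = 25. At w = 5.25: N = 16.

N* = 16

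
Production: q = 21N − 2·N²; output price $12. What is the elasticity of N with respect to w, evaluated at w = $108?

ε = -0.75

From P·MP_N = w with MP_N = 21 − 4N, labor demand is N(w) = (21 − w/12)/4.
dN/dw = −1/(48) = -1/48.
At w = 108, N = 3, so ε = (dN/dw)·(w/N) = (-1/48)·(108/3) = -0.75.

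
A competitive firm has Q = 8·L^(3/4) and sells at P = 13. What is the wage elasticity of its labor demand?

MP_L = (3/4)·8·L^(-1/4), so P·MP_L = w gives 78·L^(-1/4) = w.
Solving, L(w) = (78/w)^(4). This is a constant-elasticity form: L ∝ w^(−4), so ε = −4.

ε = -4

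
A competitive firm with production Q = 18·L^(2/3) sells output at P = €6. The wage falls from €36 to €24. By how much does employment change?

ΔL = 19

From P·MP_L = w with MP_L = 12·L^(-1/3), the labor demand is L(w) = (72/w)^(3).
At w = 36: L = 8. At w = 24: L = 27.
ΔL = 27 − 8 = 19.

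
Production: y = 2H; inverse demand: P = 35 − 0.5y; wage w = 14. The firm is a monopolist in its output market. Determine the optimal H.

Marginal revenue from the inverse demand is MR = 35 − y.
The marginal product is MP_H = 2.
A monopolist hires until marginal revenue product equals the wage: MR·MP_H = w.
(35 − 2H)·2 = 14, so H = 14.

H* = 14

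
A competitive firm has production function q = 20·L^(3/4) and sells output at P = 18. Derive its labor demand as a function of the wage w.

L(w) = (270/w)^(4)

MP_L = (3/4)·20·L^(-1/4) = 15·L^(-1/4).
Setting P·MP_L = w: 270·L^(-1/4) = w.
Solving for L: L^(-1/4) = w/270, so L = (270/w)^(4).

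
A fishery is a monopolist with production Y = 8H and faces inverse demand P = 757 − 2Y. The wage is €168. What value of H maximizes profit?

Marginal revenue from the inverse demand is MR = 757 − 4Y.
The marginal product is MP_H = 8.
A monopolist hires until marginal revenue product equals the wage: MR·MP_H = w.
(757 − 32H)·8 = 168, so H = 23.

H* = 23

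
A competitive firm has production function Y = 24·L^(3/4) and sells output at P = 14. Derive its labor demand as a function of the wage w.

MP_L = (3/4)·24·L^(-1/4) = 18·L^(-1/4).
Setting P·MP_L = w: 252·L^(-1/4) = w.
Solving for L: L^(-1/4) = w/252, so L = (252/w)^(4).

L(w) = (252/w)^(4)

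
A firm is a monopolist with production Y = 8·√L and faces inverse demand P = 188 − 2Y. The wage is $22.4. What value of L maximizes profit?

L* = 25

Marginal revenue from the inverse demand is MR = 188 − 4Y.
The marginal product is MP_L = 4·L^(-1/2).
A monopolist hires until marginal revenue product equals the wage: MR·MP_L = w.
At L, Y = 8·√L. Substituting and solving: (188 − 32·√L)·4·L^(-1/2) = 22.4 gives L = 25.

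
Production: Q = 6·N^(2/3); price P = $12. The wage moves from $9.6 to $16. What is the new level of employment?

From P·MP_N = w with MP_N = 4·N^(-1/3), the labor demand is N(w) = (48/w)^(3).
At w = 9.6: N = 125. At w = 16: N = 27.

N* = 27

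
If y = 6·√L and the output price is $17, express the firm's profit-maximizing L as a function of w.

MP_L = (1/2)·6·L^(-1/2) = 3·L^(-1/2).
Setting P·MP_L = w: 51·L^(-1/2) = w.
Solving for L: L^(-1/2) = w/51, so L = (51/w)^(2).

L(w) = 2601/w²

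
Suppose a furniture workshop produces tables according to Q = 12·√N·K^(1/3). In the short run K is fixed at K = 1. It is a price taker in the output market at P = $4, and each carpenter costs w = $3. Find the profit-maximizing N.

With K = 1, MP_N = (1/2)·12·N^(-1/2)·1^(1/3) = 6·N^(-1/2).
Profit maximization for a price taker requires P·MP_N = w: 4·6·N^(-1/2) = 3.
So N^(-1/2) = 0.125, which gives N = 64.

N* = 64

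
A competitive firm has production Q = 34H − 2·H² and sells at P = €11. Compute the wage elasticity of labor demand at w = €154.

From P·MP_H = w with MP_H = 34 − 4H, labor demand is H(w) = (34 − w/11)/4.
dH/dw = −1/(44) = -1/44.
At w = 154, H = 5, so ε = (dH/dw)·(w/H) = (-1/44)·(154/5) = -0.7.

ε = -0.7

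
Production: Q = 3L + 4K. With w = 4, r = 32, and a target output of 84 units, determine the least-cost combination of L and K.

The inputs are perfect substitutes, so the firm uses whichever has the lower cost per unit of output.
Cost per unit of output via L is w/3 = 4/3; via K it is r/4 = 8. L is cheaper.
Producing Q = 84 with L alone: L = 28, K = 0.

L* = 28, K* = 0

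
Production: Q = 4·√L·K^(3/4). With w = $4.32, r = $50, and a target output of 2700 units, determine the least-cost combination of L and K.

L* = 625, K* = 81

Cost minimization requires the marginal rate of technical substitution to equal the input-price ratio: MP_L/MP_K = w/r.
Here MP_L/MP_K = (1/2)·(K/L)/(3/4) = (2/3)·(K/L). Setting this equal to 4.32/50 = 0.0864 gives K = 0.1296L.
Substituting into Q = 2700: 4·L^(1/2)·(0.1296L)^(3/4) = 2700.
Solving, L = 625 and K = 81.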